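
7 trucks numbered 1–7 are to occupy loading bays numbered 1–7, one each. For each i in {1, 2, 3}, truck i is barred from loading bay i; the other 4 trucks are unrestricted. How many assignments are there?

3216

Let Aᵢ (for i ∈ {1, 2, 3}) be the placements that put truck i in its forbidden loading bay. Any j of these fix j positions, leaving (7−j)! ways to fill the rest, and there are C(3,j) ways to pick which j.
By inclusion–exclusion, the number of valid placements is Σ_{j=0}^{3} (−1)^j C(3,j)·(7−j)!.
Computing: 5040 − 2160 + 360 − 24 = 3216.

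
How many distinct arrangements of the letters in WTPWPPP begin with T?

Fix T in the first position and arrange the remaining 6 letters.
Those 6 letters have P appearing 4 times and W appearing twice, giving (6)!/(4!·2!) = 15.

15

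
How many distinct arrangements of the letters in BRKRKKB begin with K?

90

With the first slot taken by K, it remains to arrange the other 6 letters (BRRKKB).
Those 6 letters have B appearing twice, K appearing twice, and R appearing twice, giving (6)!/(2!·2!·2!) = 90.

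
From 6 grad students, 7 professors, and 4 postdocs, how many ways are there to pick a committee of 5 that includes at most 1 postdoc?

4147

Split by how many postdocs are chosen (0 through 1).
Sum: C(4,0)·C(13,5) + C(4,1)·C(13,4) = 1287 + 2860 = 4147.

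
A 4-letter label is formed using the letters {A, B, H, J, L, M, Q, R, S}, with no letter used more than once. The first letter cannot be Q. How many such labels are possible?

2688

The first letter has 9−1 = 8 choices (anything except Q).
The remaining 3 letters are filled from the other 8 symbols without repetition: 8 × 7 × 6 = 336.
Total: 8 × 336 = 2688.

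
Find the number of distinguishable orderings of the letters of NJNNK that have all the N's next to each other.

Treat the 3 copies of N as a single block. The multiset to arrange is then {NNN, J, K}, 3 items in all.
All 3 items are distinct, so there are (3)! = 6 arrangements.

6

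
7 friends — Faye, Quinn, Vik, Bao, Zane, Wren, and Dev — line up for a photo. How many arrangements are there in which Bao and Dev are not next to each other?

Of the 7! = 5040 arrangements, those with Bao and Dev adjacent number 2 × 6! = 1440 (treat the pair as a block with 2 internal orders).
Complementary counting: 5040 − 1440 = 3600.

3600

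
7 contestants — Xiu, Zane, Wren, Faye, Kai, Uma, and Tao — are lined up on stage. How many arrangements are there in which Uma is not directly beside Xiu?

Of the 7! = 5040 arrangements, those with Uma and Xiu adjacent number 2 × 6! = 1440 (treat the pair as a block with 2 internal orders).
Complementary counting: 5040 − 1440 = 3600.

3600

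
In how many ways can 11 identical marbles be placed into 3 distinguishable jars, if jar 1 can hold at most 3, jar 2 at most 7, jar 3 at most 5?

Ignoring the caps, the number of non-negative solutions to x_1+…+x_3 = 11 is C(13,2) = 78.
Subtract solutions that violate a single cap (substitute x_i' = x_i − (cap_i+1)): x_1 ≥ 4 gives C(9,2) = 36; x_2 ≥ 8 gives C(5,2) = 10; x_3 ≥ 6 gives C(7,2) = 21. Together 67.
Add back pairs where two caps are both exceeded: 0 + 3 + 0 = 3.
By inclusion–exclusion the count is 78 − 67 + 3 = 14.

14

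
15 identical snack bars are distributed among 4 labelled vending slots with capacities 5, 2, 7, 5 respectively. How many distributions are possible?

Without the upper bounds there are C(18,3) = 816 ways to split 15 among 4 vending slots.
Subtract solutions that violate a single cap (substitute x_i' = x_i − (cap_i+1)): x_1 ≥ 6 gives C(12,3) = 220; x_2 ≥ 3 gives C(15,3) = 455; x_3 ≥ 8 gives C(10,3) = 120; x_4 ≥ 6 gives C(12,3) = 220. Together 1015.
Add back pairs where two caps are both exceeded: 84 + 4 + 20 + 35 + 84 + 4 = 231.
Subtract triples: 0 + 1 + 0 + 0 = 1.
By inclusion–exclusion the count is 816 − 1015 + 231 − 1 = 31.

31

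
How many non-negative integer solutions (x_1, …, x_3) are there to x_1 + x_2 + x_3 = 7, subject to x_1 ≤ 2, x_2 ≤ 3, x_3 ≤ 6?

Without the upper bounds there are C(9,2) = 36 ways to split 7 among 3 variables.
Subtract solutions that violate a single cap (substitute x_i' = x_i − (cap_i+1)): x_1 ≥ 3 gives C(6,2) = 15; x_2 ≥ 4 gives C(5,2) = 10; x_3 ≥ 7 gives C(2,2) = 1. Together 26.
Add back pairs where two caps are both exceeded: 1 + 0 + 0 = 1.
By inclusion–exclusion the count is 36 − 26 + 1 = 11.

11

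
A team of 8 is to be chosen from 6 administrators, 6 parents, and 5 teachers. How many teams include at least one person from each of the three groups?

23485

With no constraint there are C(17,8) = 24310 possible selections.
Selections missing a whole group: no administrators → C(11,8) = 165; no parents → C(11,8) = 165; no teachers → C(12,8) = 495.
Add back selections omitting two groups (i.e. drawn from a single group): C(6,8) + C(6,8) + C(5,8) = 0.
By inclusion–exclusion: 24310 − 825 + 0 = 23485.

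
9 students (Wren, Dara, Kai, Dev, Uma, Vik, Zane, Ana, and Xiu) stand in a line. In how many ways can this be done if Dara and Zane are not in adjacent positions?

282240

Of the 9! = 362880 arrangements, those with Dara and Zane adjacent number 2 × 8! = 80640 (treat the pair as a block with 2 internal orders).
So 362880 − 80640 = 282240 arrangements keep them apart.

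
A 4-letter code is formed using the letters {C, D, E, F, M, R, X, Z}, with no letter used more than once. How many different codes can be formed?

1680

With no repetition, fill the 4 letters in order: 8 choices, then 7, down to 5.
8 × 7 × 6 × 5 = 1680.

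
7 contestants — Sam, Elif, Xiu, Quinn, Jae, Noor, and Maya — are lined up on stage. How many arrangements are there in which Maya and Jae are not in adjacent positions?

3600

Of the 7! = 5040 arrangements, those with Maya and Jae adjacent number 2 × 6! = 1440 (treat the pair as a block with 2 internal orders).
So 5040 − 1440 = 3600 arrangements keep them apart.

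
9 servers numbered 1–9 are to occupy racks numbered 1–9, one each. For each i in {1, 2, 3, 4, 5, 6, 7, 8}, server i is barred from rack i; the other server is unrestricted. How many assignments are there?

148329

Let Aᵢ (for 1 ≤ i ≤ 8) be the placements that put server i in its forbidden rack. Any j of these fix j positions, leaving (9−j)! ways to fill the rest, and there are C(8,j) ways to pick which j.
By inclusion–exclusion, the number of valid placements is Σ_{j=0}^{8} (−1)^j C(8,j)·(9−j)!.
Computing: 362880 − 322560 + 141120 − 40320 + 8400 − 1344 + 168 − 16 + 1 = 148329.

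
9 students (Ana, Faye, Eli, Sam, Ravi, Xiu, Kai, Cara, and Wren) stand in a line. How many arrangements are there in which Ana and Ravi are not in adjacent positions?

282240

Of the 9! = 362880 arrangements, those with Ana and Ravi adjacent number 2 × 8! = 80640 (treat the pair as a block with 2 internal orders).
Complementary counting: 362880 − 80640 = 282240.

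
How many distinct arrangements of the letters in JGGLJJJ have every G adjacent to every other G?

Treat the 2 copies of G as a single block. The multiset to arrange is then {GG, J, J, J, J, L}, 6 items in all.
That gives (6)!/(4!) = 30 arrangements.

30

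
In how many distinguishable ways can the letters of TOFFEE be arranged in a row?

180

Letter multiplicities in TOFFEE: E×2, F×2, O×1, T×1.
Dividing 6! = 720 by 2!·2! = 4 for the repeated letters gives 180.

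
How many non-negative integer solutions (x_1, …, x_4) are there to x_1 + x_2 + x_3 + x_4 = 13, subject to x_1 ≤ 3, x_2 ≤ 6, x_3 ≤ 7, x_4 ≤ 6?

Without the upper bounds there are C(16,3) = 560 ways to split 13 among 4 variables.
Subtract solutions that violate a single cap (substitute x_i' = x_i − (cap_i+1)): x_1 ≥ 4 gives C(12,3) = 220; x_2 ≥ 7 gives C(9,3) = 84; x_3 ≥ 8 gives C(8,3) = 56; x_4 ≥ 7 gives C(9,3) = 84. Together 444.
Add back pairs where two caps are both exceeded: 10 + 4 + 10 + 0 + 0 + 0 = 24.
By inclusion–exclusion the count is 560 − 444 + 24 = 140.

140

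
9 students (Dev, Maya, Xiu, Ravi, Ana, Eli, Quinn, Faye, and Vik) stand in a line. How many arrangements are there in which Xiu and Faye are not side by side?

Of the 9! = 362880 arrangements, those with Xiu and Faye adjacent number 2 × 8! = 80640 (treat the pair as a block with 2 internal orders).
Complementary counting: 362880 − 80640 = 282240.

282240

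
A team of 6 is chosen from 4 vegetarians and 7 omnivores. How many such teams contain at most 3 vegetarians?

441

Split by how many vegetarians are chosen (0 through 3).
Sum: C(4,0)·C(7,6) + C(4,1)·C(7,5) + C(4,2)·C(7,4) + C(4,3)·C(7,3) = 7 + 84 + 210 + 140 = 441.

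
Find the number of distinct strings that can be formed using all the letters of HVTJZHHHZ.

7560

HVTJZHHHZ has 9 letters with H appearing 4 times and Z appearing twice.
The number of distinct arrangements is 9!/(4!·2!) = 362880/48 = 7560.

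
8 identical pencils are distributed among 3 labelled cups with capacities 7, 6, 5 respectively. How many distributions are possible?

Ignoring the caps, the number of non-negative solutions to x_1+…+x_3 = 8 is C(10,2) = 45.
Subtract solutions that violate a single cap (substitute x_i' = x_i − (cap_i+1)): x_1 ≥ 8 gives C(2,2) = 1; x_2 ≥ 7 gives C(3,2) = 3; x_3 ≥ 6 gives C(4,2) = 6. Together 10.
No two caps can be exceeded simultaneously, so the pair terms are all 0.
By inclusion–exclusion the count is 45 − 10 + 0 = 35.

35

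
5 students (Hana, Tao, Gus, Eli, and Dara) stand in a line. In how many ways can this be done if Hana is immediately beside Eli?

48

Glue Hana and Eli into one block (2 internal orders), leaving 4 units to arrange in a row.
So the count is 2·(4)! = 48.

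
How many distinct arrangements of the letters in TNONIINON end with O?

840

With the last slot taken by O, it remains to arrange the other 8 letters (TNNIINON).
Those 8 letters have I appearing twice and N appearing 4 times, giving (8)!/(4!·2!) = 840.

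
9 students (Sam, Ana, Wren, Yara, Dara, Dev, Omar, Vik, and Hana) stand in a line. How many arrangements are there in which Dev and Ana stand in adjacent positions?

80640

Glue Dev and Ana into one block (2 internal orders), leaving 8 units to arrange in a row.
So the count is 2·(8)! = 80640.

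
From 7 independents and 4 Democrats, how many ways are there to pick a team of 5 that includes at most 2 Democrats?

Split by how many Democrats are chosen (0 through 2).
Sum: C(4,0)·C(7,5) + C(4,1)·C(7,4) + C(4,2)·C(7,3) = 21 + 140 + 210 = 371.

371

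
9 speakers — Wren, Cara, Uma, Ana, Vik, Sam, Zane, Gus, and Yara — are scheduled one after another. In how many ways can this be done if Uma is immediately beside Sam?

80640

Glue Uma and Sam into one block (2 internal orders), leaving 8 units to arrange in a row.
So the count is 2·(8)! = 80640.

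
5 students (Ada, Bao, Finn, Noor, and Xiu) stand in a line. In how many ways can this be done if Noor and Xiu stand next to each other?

48

Glue Noor and Xiu into one block (2 internal orders), leaving 4 units to arrange in a row.
So the count is 2·(4)! = 48.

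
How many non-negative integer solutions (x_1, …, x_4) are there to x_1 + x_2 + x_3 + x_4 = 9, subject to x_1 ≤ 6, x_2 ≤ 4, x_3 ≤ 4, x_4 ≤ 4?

105

Without the upper bounds there are C(12,3) = 220 ways to split 9 among 4 variables.
Subtract solutions that violate a single cap (substitute x_i' = x_i − (cap_i+1)): x_1 ≥ 7 gives C(5,3) = 10; x_2 ≥ 5 gives C(7,3) = 35; x_3 ≥ 5 gives C(7,3) = 35; x_4 ≥ 5 gives C(7,3) = 35. Together 115.
No two caps can be exceeded simultaneously, so the pair terms are all 0.
By inclusion–exclusion the count is 220 − 115 + 0 = 105.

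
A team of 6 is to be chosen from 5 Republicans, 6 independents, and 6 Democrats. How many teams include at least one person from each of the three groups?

Unrestricted: C(17,6) = 12376 ways to pick any 6 of the 17.
Selections missing a whole group: no Republicans → C(12,6) = 924; no independents → C(11,6) = 462; no Democrats → C(11,6) = 462.
Add back selections omitting two groups (i.e. drawn from a single group): C(5,6) + C(6,6) + C(6,6) = 2.
By inclusion–exclusion: 12376 − 1848 + 2 = 10530.

10530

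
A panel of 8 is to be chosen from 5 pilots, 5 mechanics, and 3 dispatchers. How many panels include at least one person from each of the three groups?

With no constraint there are C(13,8) = 1287 possible selections.
Selections missing a whole group: no pilots → C(8,8) = 1; no mechanics → C(8,8) = 1; no dispatchers → C(10,8) = 45.
Add back selections omitting two groups (i.e. drawn from a single group): C(5,8) + C(5,8) + C(3,8) = 0.
By inclusion–exclusion: 1287 − 47 + 0 = 1240.

1240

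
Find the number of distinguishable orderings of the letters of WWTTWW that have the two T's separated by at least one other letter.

There are 6!/(4!·2!) = 15 arrangements of WWTTWW in total.
If the two T's are adjacent, glue them into one block, leaving 5 items to arrange: (5)!/(4!) = 5 ways.
Hence 15 − 5 = 10.

10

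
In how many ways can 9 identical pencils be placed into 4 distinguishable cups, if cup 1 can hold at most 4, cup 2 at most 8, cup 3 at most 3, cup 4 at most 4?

Without the upper bounds there are C(12,3) = 220 ways to split 9 among 4 cups.
Subtract solutions that violate a single cap (substitute x_i' = x_i − (cap_i+1)): x_1 ≥ 5 gives C(7,3) = 35; x_2 ≥ 9 gives C(3,3) = 1; x_3 ≥ 4 gives C(8,3) = 56; x_4 ≥ 5 gives C(7,3) = 35. Together 127.
Add back pairs where two caps are both exceeded: 0 + 1 + 0 + 0 + 0 + 1 = 2.
By inclusion–exclusion the count is 220 − 127 + 2 = 95.

95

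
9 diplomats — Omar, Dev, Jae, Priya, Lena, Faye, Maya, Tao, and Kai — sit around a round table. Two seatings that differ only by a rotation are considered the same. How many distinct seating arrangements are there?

Seat Omar anywhere (absorbing the rotational symmetry), then permute the other 8: (8)! = 40320.

40320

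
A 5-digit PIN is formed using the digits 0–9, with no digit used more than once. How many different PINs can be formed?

This is a permutation of 5 out of 10: P(10,5) = 10!/5!.
10 × 9 × 8 × 7 × 6 = 30240.

30240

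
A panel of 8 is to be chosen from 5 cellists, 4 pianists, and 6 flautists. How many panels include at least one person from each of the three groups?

Total 8-person selections from all 15: C(15,8) = 6435.
Subtract selections that omit an entire group: no cellists → C(10,8) = 45; no pianists → C(11,8) = 165; no flautists → C(9,8) = 9.
Add back selections omitting two groups (i.e. drawn from a single group): C(5,8) + C(4,8) + C(6,8) = 0.
By inclusion–exclusion: 6435 − 219 + 0 = 6216.

6216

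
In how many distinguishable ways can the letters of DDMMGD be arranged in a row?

60

DDMMGD has 6 letters with D appearing 3 times and M appearing twice.
So there are 6! / (3!·2!) = 60 distinguishable arrangements.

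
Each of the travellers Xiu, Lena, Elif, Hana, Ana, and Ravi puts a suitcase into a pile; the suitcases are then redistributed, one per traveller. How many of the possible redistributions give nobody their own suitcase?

265

Count assignments avoiding every fixed point. For any j of the 6 travellers fixed to their own suitcase, the other 6−j can be arranged in (6−j)! ways.
By inclusion–exclusion this is Σ_{j=0}^{6} (−1)^j C(6,j)·(6−j)!.
Computing: 720 − 720 + 360 − 120 + 30 − 6 + 1 = 265.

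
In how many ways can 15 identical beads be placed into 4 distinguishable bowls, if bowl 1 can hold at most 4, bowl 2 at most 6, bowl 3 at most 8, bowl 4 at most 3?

Ignoring the caps, the number of non-negative solutions to x_1+…+x_4 = 15 is C(18,3) = 816.
Subtract solutions that violate a single cap (substitute x_i' = x_i − (cap_i+1)): x_1 ≥ 5 gives C(13,3) = 286; x_2 ≥ 7 gives C(11,3) = 165; x_3 ≥ 9 gives C(9,3) = 84; x_4 ≥ 4 gives C(14,3) = 364. Together 899.
Add back pairs where two caps are both exceeded: 20 + 4 + 84 + 0 + 35 + 10 = 153.
By inclusion–exclusion the count is 816 − 899 + 153 = 70.

70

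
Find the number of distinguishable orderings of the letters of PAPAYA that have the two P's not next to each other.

40

Total arrangements of PAPAYA: 6!/(3!·2!) = 60.
If the two P's are adjacent, glue them into one block, leaving 5 items to arrange: (5)!/(3!) = 20 ways.
Subtracting, 60 − 20 = 40 arrangements keep the P's apart.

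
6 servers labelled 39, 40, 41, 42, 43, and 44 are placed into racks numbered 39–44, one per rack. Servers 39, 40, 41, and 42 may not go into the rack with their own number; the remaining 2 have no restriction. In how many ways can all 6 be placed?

Let Aᵢ (for 39 ≤ i ≤ 42) be the placements that put server i in its forbidden rack. Any j of these fix j positions, leaving (6−j)! ways to fill the rest, and there are C(4,j) ways to pick which j.
By inclusion–exclusion, the number of valid placements is Σ_{j=0}^{4} (−1)^j C(4,j)·(6−j)!.
Computing: 720 − 480 + 144 − 24 + 2 = 362.

362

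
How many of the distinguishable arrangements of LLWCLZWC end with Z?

210

Fix Z in the last position and arrange the remaining 7 letters.
Those 7 letters have C appearing twice, L appearing 3 times, and W appearing twice, giving (7)!/(3!·2!·2!) = 210.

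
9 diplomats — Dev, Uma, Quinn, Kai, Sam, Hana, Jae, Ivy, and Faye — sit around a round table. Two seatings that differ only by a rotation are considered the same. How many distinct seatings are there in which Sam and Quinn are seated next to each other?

10080

Treat {Sam, Quinn} as one unit (2 internal orders) and seat the resulting 8 units around the table: (7)! circular arrangements.
So 2 × (7)! = 2 × 5040 = 10080.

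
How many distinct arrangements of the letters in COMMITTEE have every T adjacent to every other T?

Treat the 2 copies of T as a single block. The multiset to arrange is then {TT, C, E, E, I, M, M, O}, 8 items in all.
That gives (8)!/(2!·2!) = 10080 arrangements.

10080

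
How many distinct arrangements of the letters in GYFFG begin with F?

12

Fix F in the first position and arrange the remaining 4 letters.
Those 4 letters have G appearing twice, giving (4)!/(2!) = 12.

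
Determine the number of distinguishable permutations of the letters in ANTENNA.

420

Letter multiplicities in ANTENNA: A×2, E×1, N×3, T×1.
The number of distinct arrangements is 7!/(3!·2!) = 5040/12 = 420.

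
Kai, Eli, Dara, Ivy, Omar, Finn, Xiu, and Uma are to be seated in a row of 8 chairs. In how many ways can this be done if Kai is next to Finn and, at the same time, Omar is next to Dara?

2880

Treat {Kai,Finn} as one block (2 orders) and {Omar,Dara} as another (2 orders).
That leaves 6 units to arrange: 2 × 2 × 6! = 4 × 720 = 2880.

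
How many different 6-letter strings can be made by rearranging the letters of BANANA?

BANANA has 6 letters with A appearing 3 times and N appearing twice.
The number of distinct arrangements is 6!/(3!·2!) = 720/12 = 60.

60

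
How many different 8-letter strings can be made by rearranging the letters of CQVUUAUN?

Letter multiplicities in CQVUUAUN: A×1, C×1, N×1, Q×1, U×3, V×1.
So there are 8! / (3!) = 6720 distinguishable arrangements.

6720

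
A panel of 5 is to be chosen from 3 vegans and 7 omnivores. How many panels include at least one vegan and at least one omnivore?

231

Total 5-person selections from all 10: C(10,5) = 252.
Selections missing a whole group: no vegans → C(7,5) = 21; no omnivores → C(3,5) = 0.
Both groups omitted at once is impossible, so 252 − 21 = 231.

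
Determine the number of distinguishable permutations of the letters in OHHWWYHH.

840

Letter multiplicities in OHHWWYHH: H×4, O×1, W×2, Y×1.
Dividing 8! = 40320 by 4!·2! = 48 for the repeated letters gives 840.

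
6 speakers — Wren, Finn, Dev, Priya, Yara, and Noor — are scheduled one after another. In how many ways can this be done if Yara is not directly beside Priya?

480

Of the 6! = 720 arrangements, those with Yara and Priya adjacent number 2 × 5! = 240 (treat the pair as a block with 2 internal orders).
Complementary counting: 720 − 240 = 480.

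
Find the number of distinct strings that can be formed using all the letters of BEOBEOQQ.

Letter multiplicities in BEOBEOQQ: B×2, E×2, O×2, Q×2.
The number of distinct arrangements is 8!/(2!·2!·2!·2!) = 40320/16 = 2520.

2520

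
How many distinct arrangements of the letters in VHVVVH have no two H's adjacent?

Total arrangements of VHVVVH: 6!/(4!·2!) = 15.
Arrangements with the H's together: treat HH as one letter, giving (5)!/(4!) = 5.
Subtracting, 15 − 5 = 10 arrangements keep the H's apart.

10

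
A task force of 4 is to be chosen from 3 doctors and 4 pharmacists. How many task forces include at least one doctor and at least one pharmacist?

34

Unrestricted: C(7,4) = 35 ways to pick any 4 of the 7.
Selections missing a whole group: no doctors → C(4,4) = 1; no pharmacists → C(3,4) = 0.
Both groups omitted at once is impossible, so 35 − 1 = 34.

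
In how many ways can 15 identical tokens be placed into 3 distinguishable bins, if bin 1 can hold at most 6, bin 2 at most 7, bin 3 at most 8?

By stars and bars, unrestricted non-negative solutions to x_1+…+x_3 = 15 number C(15+2,2) = 136.
Subtract solutions that violate a single cap (substitute x_i' = x_i − (cap_i+1)): x_1 ≥ 7 gives C(10,2) = 45; x_2 ≥ 8 gives C(9,2) = 36; x_3 ≥ 9 gives C(8,2) = 28. Together 109.
Add back pairs where two caps are both exceeded: 1 + 0 + 0 = 1.
By inclusion–exclusion the count is 136 − 109 + 1 = 28.

28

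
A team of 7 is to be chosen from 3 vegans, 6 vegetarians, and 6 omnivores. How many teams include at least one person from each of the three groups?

Unrestricted: C(15,7) = 6435 ways to pick any 7 of the 15.
Subtract selections that omit an entire group: no vegans → C(12,7) = 792; no vegetarians → C(9,7) = 36; no omnivores → C(9,7) = 36.
Add back selections omitting two groups (i.e. drawn from a single group): C(3,7) + C(6,7) + C(6,7) = 0.
By inclusion–exclusion: 6435 − 864 + 0 = 5571.

5571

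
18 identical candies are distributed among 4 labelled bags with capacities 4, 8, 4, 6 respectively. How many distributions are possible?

35

Without the upper bounds there are C(21,3) = 1330 ways to split 18 among 4 bags.
Subtract solutions that violate a single cap (substitute x_i' = x_i − (cap_i+1)): x_1 ≥ 5 gives C(16,3) = 560; x_2 ≥ 9 gives C(12,3) = 220; x_3 ≥ 5 gives C(16,3) = 560; x_4 ≥ 7 gives C(14,3) = 364. Together 1704.
Add back pairs where two caps are both exceeded: 35 + 165 + 84 + 35 + 10 + 84 = 413.
Subtract triples: 0 + 0 + 4 + 0 = 4.
By inclusion–exclusion the count is 1330 − 1704 + 413 − 4 = 35.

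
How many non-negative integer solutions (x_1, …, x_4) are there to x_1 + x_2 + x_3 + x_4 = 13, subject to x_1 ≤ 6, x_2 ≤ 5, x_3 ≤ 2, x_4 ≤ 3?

19

Ignoring the caps, the number of non-negative solutions to x_1+…+x_4 = 13 is C(16,3) = 560.
Subtract solutions that violate a single cap (substitute x_i' = x_i − (cap_i+1)): x_1 ≥ 7 gives C(9,3) = 84; x_2 ≥ 6 gives C(10,3) = 120; x_3 ≥ 3 gives C(13,3) = 286; x_4 ≥ 4 gives C(12,3) = 220. Together 710.
Add back pairs where two caps are both exceeded: 1 + 20 + 10 + 35 + 20 + 84 = 170.
Subtract triples: 0 + 0 + 0 + 1 = 1.
By inclusion–exclusion the count is 560 − 710 + 170 − 1 = 19.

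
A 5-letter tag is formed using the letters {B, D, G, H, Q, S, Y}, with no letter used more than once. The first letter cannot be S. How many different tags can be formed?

2160

The first letter has 7−1 = 6 choices (anything except S).
The remaining 4 letters are filled from the other 6 symbols without repetition: 6 × 5 × 4 × 3 = 360.
Total: 6 × 360 = 2160.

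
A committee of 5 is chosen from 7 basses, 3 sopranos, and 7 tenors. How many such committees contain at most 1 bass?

Split by how many basses are chosen (0 through 1).
Sum: C(7,0)·C(10,5) + C(7,1)·C(10,4) = 252 + 1470 = 1722.

1722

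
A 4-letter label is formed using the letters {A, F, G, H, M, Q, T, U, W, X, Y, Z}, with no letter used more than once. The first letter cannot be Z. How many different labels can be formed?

10890

The first letter has 12−1 = 11 choices (anything except Z).
The remaining 3 letters are filled from the other 11 symbols without repetition: 11 × 10 × 9 = 990.
Total: 11 × 990 = 10890.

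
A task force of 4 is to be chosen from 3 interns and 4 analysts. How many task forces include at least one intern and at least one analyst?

With no constraint there are C(7,4) = 35 possible selections.
Subtract selections that omit an entire group: no interns → C(4,4) = 1; no analysts → C(3,4) = 0.
Both groups omitted at once is impossible, so 35 − 1 = 34.

34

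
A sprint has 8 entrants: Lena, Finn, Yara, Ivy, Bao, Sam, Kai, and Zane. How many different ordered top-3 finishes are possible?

336

There are 8 choices for 1st place, 7 for 2nd, and 6 for 3rd.
That gives 8 × 7 × 6 = 336.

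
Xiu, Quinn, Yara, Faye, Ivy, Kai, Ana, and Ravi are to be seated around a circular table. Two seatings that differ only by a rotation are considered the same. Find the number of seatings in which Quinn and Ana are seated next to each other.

Treat {Quinn, Ana} as one unit (2 internal orders) and seat the resulting 7 units around the table: (6)! circular arrangements.
So 2 × (6)! = 2 × 720 = 1440.

1440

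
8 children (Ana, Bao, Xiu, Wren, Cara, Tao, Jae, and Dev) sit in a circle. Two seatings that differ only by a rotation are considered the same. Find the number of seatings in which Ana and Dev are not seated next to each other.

Without the restriction there are (7)! = 5040 seatings.
Those with Ana next to Dev: fuse the pair into one unit and seat 7 units around a circle — 2·(6)! = 1440.
Subtracting, 5040 − 1440 = 3600.

3600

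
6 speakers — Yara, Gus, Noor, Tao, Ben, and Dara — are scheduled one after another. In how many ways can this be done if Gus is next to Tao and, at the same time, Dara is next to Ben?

96

Treat {Gus,Tao} as one block (2 orders) and {Dara,Ben} as another (2 orders).
That leaves 4 units to arrange: 2 × 2 × 4! = 4 × 24 = 96.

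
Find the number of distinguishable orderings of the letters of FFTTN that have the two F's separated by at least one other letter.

There are 5!/(2!·2!) = 30 arrangements of FFTTN in total.
Arrangements with the F's together: treat FF as one letter, giving (4)!/(2!) = 12.
Hence 30 − 12 = 18.

18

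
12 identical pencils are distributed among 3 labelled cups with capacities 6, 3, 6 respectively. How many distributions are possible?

10

By stars and bars, unrestricted non-negative solutions to x_1+…+x_3 = 12 number C(12+2,2) = 91.
Subtract solutions that violate a single cap (substitute x_i' = x_i − (cap_i+1)): x_1 ≥ 7 gives C(7,2) = 21; x_2 ≥ 4 gives C(10,2) = 45; x_3 ≥ 7 gives C(7,2) = 21. Together 87.
Add back pairs where two caps are both exceeded: 3 + 0 + 3 = 6.
By inclusion–exclusion the count is 91 − 87 + 6 = 10.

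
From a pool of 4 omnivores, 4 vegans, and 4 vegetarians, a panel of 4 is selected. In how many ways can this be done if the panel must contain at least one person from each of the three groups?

288

Total 4-person selections from all 12: C(12,4) = 495.
Selections missing a whole group: no omnivores → C(8,4) = 70; no vegans → C(8,4) = 70; no vegetarians → C(8,4) = 70.
Add back selections omitting two groups (i.e. drawn from a single group): C(4,4) + C(4,4) + C(4,4) = 3.
By inclusion–exclusion: 495 − 210 + 3 = 288.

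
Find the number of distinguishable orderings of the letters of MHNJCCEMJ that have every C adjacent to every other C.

10080

Treat the 2 copies of C as a single block. The multiset to arrange is then {CC, E, H, J, J, M, M, N}, 8 items in all.
That gives (8)!/(2!·2!) = 10080 arrangements.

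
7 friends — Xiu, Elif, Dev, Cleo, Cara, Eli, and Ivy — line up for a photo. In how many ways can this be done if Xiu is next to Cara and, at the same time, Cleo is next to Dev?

Treat {Xiu,Cara} as one block (2 orders) and {Cleo,Dev} as another (2 orders).
That leaves 5 units to arrange: 2 × 2 × 5! = 4 × 120 = 480.

480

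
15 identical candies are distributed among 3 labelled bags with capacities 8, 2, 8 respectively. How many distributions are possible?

9

Ignoring the caps, the number of non-negative solutions to x_1+…+x_3 = 15 is C(17,2) = 136.
Subtract solutions that violate a single cap (substitute x_i' = x_i − (cap_i+1)): x_1 ≥ 9 gives C(8,2) = 28; x_2 ≥ 3 gives C(14,2) = 91; x_3 ≥ 9 gives C(8,2) = 28. Together 147.
Add back pairs where two caps are both exceeded: 10 + 0 + 10 = 20.
By inclusion–exclusion the count is 136 − 147 + 20 = 9.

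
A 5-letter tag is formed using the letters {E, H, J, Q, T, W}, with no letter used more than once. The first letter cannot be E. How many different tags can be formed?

600

The first letter has 6−1 = 5 choices (anything except E).
The remaining 4 letters are filled from the other 5 symbols without repetition: 5 × 4 × 3 × 2 = 120.
Total: 5 × 120 = 600.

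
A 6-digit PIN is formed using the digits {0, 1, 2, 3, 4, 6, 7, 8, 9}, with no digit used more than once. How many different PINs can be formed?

With no repetition, fill the 6 digits in order: 9 choices, then 8, down to 4.
That product is 9 × 8 × 7 × 6 × 5 × 4 = 60480.

60480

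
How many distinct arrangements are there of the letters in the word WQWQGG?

90

WQWQGG has 6 letters with G appearing twice, Q appearing twice, and W appearing twice.
So there are 6! / (2!·2!·2!) = 90 distinguishable arrangements.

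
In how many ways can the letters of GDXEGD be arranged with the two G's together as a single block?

60

Treat the 2 copies of G as a single block. The multiset to arrange is then {GG, D, D, E, X}, 5 items in all.
That gives (5)!/(2!) = 60 arrangements.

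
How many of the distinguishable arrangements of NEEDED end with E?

Fix E in the last position and arrange the remaining 5 letters.
Those 5 letters have D appearing twice and E appearing twice, giving (5)!/(2!·2!) = 30.

30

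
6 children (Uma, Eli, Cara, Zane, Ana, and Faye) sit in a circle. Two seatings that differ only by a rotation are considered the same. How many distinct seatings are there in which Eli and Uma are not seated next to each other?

72

All circular seatings of 6 people number (5)! = 120.
Seatings with Eli beside Uma: treat them as a block with 2 internal orders, giving 2 × (4)! = 48.
Subtracting, 120 − 48 = 72.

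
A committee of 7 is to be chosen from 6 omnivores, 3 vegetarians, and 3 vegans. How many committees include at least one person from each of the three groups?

Unrestricted: C(12,7) = 792 ways to pick any 7 of the 12.
Selections missing a whole group: no omnivores → C(6,7) = 0; no vegetarians → C(9,7) = 36; no vegans → C(9,7) = 36.
Add back selections omitting two groups (i.e. drawn from a single group): C(6,7) + C(3,7) + C(3,7) = 0.
By inclusion–exclusion: 792 − 72 + 0 = 720.

720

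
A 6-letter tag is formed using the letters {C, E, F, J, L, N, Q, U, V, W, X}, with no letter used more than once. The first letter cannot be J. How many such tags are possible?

302400

The first letter has 11−1 = 10 choices (anything except J).
The remaining 5 letters are filled from the other 10 symbols without repetition: 10 × 9 × 8 × 7 × 6 = 30240.
Total: 10 × 30240 = 302400.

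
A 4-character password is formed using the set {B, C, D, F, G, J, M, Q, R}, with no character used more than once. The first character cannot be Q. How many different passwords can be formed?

2688

The first character has 9−1 = 8 choices (anything except Q).
The remaining 3 characters are filled from the other 8 symbols without repetition: 8 × 7 × 6 = 336.
Total: 8 × 336 = 2688.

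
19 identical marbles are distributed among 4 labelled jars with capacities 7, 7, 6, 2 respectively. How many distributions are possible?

19

Without the upper bounds there are C(22,3) = 1540 ways to split 19 among 4 jars.
Subtract solutions that violate a single cap (substitute x_i' = x_i − (cap_i+1)): x_1 ≥ 8 gives C(14,3) = 364; x_2 ≥ 8 gives C(14,3) = 364; x_3 ≥ 7 gives C(15,3) = 455; x_4 ≥ 3 gives C(19,3) = 969. Together 2152.
Add back pairs where two caps are both exceeded: 20 + 35 + 165 + 35 + 165 + 220 = 640.
Subtract triples: 0 + 1 + 4 + 4 = 9.
By inclusion–exclusion the count is 1540 − 2152 + 640 − 9 = 19.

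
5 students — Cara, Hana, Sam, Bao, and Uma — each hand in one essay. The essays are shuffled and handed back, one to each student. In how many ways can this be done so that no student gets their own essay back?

44

Let Aᵢ be the assignments in which student i gets their own essay. We want the size of the complement of A₁∪…∪A_5.
By inclusion–exclusion this is Σ_{j=0}^{5} (−1)^j C(5,j)·(5−j)!.
Computing: 120 − 120 + 60 − 20 + 5 − 1 = 44.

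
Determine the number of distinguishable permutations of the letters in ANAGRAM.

ANAGRAM has 7 letters with A appearing 3 times.
So there are 7! / (3!) = 840 distinguishable arrangements.

840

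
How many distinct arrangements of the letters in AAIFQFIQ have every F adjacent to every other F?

630

Treat the 2 copies of F as a single block. The multiset to arrange is then {FF, A, A, I, I, Q, Q}, 7 items in all.
That gives (7)!/(2!·2!·2!) = 630 arrangements.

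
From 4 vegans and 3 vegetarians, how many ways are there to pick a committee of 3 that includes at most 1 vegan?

Split by how many vegans are chosen (0 through 1).
Sum: C(4,0)·C(3,3) + C(4,1)·C(3,2) = 1 + 12 = 13.

13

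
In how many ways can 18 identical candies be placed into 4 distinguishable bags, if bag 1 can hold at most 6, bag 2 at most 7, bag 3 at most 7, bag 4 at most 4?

80

By stars and bars, unrestricted non-negative solutions to x_1+…+x_4 = 18 number C(18+3,3) = 1330.
Subtract solutions that violate a single cap (substitute x_i' = x_i − (cap_i+1)): x_1 ≥ 7 gives C(14,3) = 364; x_2 ≥ 8 gives C(13,3) = 286; x_3 ≥ 8 gives C(13,3) = 286; x_4 ≥ 5 gives C(16,3) = 560. Together 1496.
Add back pairs where two caps are both exceeded: 20 + 20 + 84 + 10 + 56 + 56 = 246.
By inclusion–exclusion the count is 1330 − 1496 + 246 = 80.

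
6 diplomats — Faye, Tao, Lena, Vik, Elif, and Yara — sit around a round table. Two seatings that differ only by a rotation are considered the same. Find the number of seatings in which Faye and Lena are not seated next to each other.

72

All circular seatings of 6 people number (5)! = 120.
Those with Faye next to Lena: fuse the pair into one unit and seat 5 units around a circle — 2·(4)! = 48.
Subtracting, 120 − 48 = 72.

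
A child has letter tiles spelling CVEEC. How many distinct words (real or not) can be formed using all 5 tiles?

30

Letter multiplicities in CVEEC: C×2, E×2, V×1.
The number of distinct arrangements is 5!/(2!·2!) = 120/4 = 30.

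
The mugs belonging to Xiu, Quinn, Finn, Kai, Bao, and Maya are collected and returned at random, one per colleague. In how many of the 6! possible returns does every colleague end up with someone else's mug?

265

Count assignments avoiding every fixed point. For any j of the 6 colleagues fixed to their own mug, the other 6−j can be arranged in (6−j)! ways.
By inclusion–exclusion this is Σ_{j=0}^{6} (−1)^j C(6,j)·(6−j)!.
Computing: 720 − 720 + 360 − 120 + 30 − 6 + 1 = 265.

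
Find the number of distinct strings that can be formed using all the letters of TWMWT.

The 5 letters of TWMWT have repeats: T appearing twice and W appearing twice.
So there are 5! / (2!·2!) = 30 distinguishable arrangements.

30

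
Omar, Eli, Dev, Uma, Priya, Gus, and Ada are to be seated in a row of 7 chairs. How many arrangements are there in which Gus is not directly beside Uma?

3600

Of the 7! = 5040 arrangements, those with Gus and Uma adjacent number 2 × 6! = 1440 (treat the pair as a block with 2 internal orders).
Complementary counting: 5040 − 1440 = 3600.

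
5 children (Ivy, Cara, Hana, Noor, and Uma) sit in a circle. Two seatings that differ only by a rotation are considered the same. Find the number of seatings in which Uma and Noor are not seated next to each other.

12

All circular seatings of 5 people number (4)! = 24.
Seatings with Uma beside Noor: treat them as a block with 2 internal orders, giving 2 × (3)! = 12.
Subtracting, 24 − 12 = 12.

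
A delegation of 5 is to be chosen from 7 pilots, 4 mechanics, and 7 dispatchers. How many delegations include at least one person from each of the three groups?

5684

Total 5-person selections from all 18: C(18,5) = 8568.
Subtract selections that omit an entire group: no pilots → C(11,5) = 462; no mechanics → C(14,5) = 2002; no dispatchers → C(11,5) = 462.
Add back selections omitting two groups (i.e. drawn from a single group): C(7,5) + C(4,5) + C(7,5) = 42.
By inclusion–exclusion: 8568 − 2926 + 42 = 5684.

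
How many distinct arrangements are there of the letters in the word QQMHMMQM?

QQMHMMQM has 8 letters with M appearing 4 times and Q appearing 3 times.
Dividing 8! = 40320 by 4!·3! = 144 for the repeated letters gives 280.

280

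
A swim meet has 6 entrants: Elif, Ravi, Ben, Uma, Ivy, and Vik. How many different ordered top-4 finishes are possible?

There are 6 choices for 1st place, 5 for 2nd, and so on down to 3 for position 4.
That gives 6 × 5 × 4 × 3 = 360.

360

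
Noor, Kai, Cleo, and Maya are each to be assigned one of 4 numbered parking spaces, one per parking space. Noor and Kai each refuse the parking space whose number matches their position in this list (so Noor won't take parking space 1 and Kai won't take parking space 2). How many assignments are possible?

Let Aᵢ (for i ∈ {1, 2}) be the placements that put person i in their forbidden parking space. Any j of these fix j positions, leaving (4−j)! ways to fill the rest, and there are C(2,j) ways to pick which j.
By inclusion–exclusion, the number of valid placements is Σ_{j=0}^{2} (−1)^j C(2,j)·(4−j)!.
Computing: 24 − 12 + 2 = 14.

14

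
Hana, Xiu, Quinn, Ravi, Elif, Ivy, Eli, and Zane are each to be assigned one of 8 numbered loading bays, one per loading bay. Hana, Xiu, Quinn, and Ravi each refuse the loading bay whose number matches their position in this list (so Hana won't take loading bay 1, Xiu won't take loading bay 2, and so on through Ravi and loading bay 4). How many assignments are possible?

Let Aᵢ (for 1 ≤ i ≤ 4) be the placements that put person i in their forbidden loading bay. Any j of these fix j positions, leaving (8−j)! ways to fill the rest, and there are C(4,j) ways to pick which j.
By inclusion–exclusion, the number of valid placements is Σ_{j=0}^{4} (−1)^j C(4,j)·(8−j)!.
Computing: 40320 − 20160 + 4320 − 480 + 24 = 24024.

24024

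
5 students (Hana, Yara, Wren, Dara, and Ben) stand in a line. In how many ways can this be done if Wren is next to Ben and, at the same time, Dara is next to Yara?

Treat {Wren,Ben} as one block (2 orders) and {Dara,Yara} as another (2 orders).
That leaves 3 units to arrange: 2 × 2 × 3! = 4 × 6 = 24.

24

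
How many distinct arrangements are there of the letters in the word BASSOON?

BASSOON has 7 letters with O appearing twice and S appearing twice.
Dividing 7! = 5040 by 2!·2! = 4 for the repeated letters gives 1260.

1260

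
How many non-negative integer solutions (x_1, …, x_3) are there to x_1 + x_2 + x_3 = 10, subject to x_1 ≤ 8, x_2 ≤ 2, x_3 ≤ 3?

By stars and bars, unrestricted non-negative solutions to x_1+…+x_3 = 10 number C(10+2,2) = 66.
Subtract solutions that violate a single cap (substitute x_i' = x_i − (cap_i+1)): x_1 ≥ 9 gives C(3,2) = 3; x_2 ≥ 3 gives C(9,2) = 36; x_3 ≥ 4 gives C(8,2) = 28. Together 67.
Add back pairs where two caps are both exceeded: 0 + 0 + 10 = 10.
By inclusion–exclusion the count is 66 − 67 + 10 = 9.

9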